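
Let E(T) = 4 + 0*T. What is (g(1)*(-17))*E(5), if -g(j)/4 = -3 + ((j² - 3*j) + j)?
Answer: -1088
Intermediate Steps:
E(T) = 4 (E(T) = 4 + 0 = 4)
g(j) = 12 - 4*j² + 8*j (g(j) = -4*(-3 + ((j² - 3*j) + j)) = -4*(-3 + (j² - 2*j)) = -4*(-3 + j² - 2*j) = 12 - 4*j² + 8*j)
(g(1)*(-17))*E(5) = ((12 - 4*1² + 8*1)*(-17))*4 = ((12 - 4*1 + 8)*(-17))*4 = ((12 - 4 + 8)*(-17))*4 = (16*(-17))*4 = -272*4 = -1088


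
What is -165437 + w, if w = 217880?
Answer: 52443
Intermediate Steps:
-165437 + w = -165437 + 217880 = 52443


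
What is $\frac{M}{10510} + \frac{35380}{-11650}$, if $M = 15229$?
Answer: $- \frac{3888519}{2448830} \approx -1.5879$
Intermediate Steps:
$\frac{M}{10510} + \frac{35380}{-11650} = \frac{15229}{10510} + \frac{35380}{-11650} = 15229 \cdot \frac{1}{10510} + 35380 \left(- \frac{1}{11650}\right) = \frac{15229}{10510} - \frac{3538}{1165} = - \frac{3888519}{2448830}$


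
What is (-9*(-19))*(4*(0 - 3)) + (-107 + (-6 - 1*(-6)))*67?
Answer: -9221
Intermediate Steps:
(-9*(-19))*(4*(0 - 3)) + (-107 + (-6 - 1*(-6)))*67 = 171*(4*(-3)) + (-107 + (-6 + 6))*67 = 171*(-12) + (-107 + 0)*67 = -2052 - 107*67 = -2052 - 7169 = -9221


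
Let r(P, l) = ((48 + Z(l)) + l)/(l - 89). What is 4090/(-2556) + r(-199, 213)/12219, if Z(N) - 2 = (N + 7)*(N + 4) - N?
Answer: -126559100/80682057 ≈ -1.5686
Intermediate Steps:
Z(N) = 2 - N + (4 + N)*(7 + N) (Z(N) = 2 + ((N + 7)*(N + 4) - N) = 2 + ((7 + N)*(4 + N) - N) = 2 + ((4 + N)*(7 + N) - N) = 2 + (-N + (4 + N)*(7 + N)) = 2 - N + (4 + N)*(7 + N))
r(P, l) = (78 + l**2 + 11*l)/(-89 + l) (r(P, l) = ((48 + (30 + l**2 + 10*l)) + l)/(l - 89) = ((78 + l**2 + 10*l) + l)/(-89 + l) = (78 + l**2 + 11*l)/(-89 + l))
4090/(-2556) + r(-199, 213)/12219 = 4090/(-2556) + ((78 + 213**2 + 11*213)/(-89 + 213))/12219 = 4090*(-1/2556) + ((78 + 45369 + 2343)/124)*(1/12219) = -2045/1278 + ((1/124)*47790)*(1/12219) = -2045/1278 + (23895/62)*(1/12219) = -2045/1278 + 7965/252526 = -126559100/80682057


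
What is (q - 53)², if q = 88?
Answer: 1225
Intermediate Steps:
(q - 53)² = (88 - 53)² = 35² = 1225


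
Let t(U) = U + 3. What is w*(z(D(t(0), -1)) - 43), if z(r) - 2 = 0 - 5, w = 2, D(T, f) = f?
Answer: -92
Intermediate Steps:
t(U) = 3 + U
z(r) = -3 (z(r) = 2 + (0 - 5) = 2 - 5 = -3)
w*(z(D(t(0), -1)) - 43) = 2*(-3 - 43) = 2*(-46) = -92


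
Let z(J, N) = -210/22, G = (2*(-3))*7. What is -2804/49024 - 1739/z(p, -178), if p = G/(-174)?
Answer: 234371419/1286880 ≈ 182.12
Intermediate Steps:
G = -42 (G = -6*7 = -42)
p = 7/29 (p = -42/(-174) = -42*(-1/174) = 7/29 ≈ 0.24138)
z(J, N) = -105/11 (z(J, N) = -210*1/22 = -105/11)
-2804/49024 - 1739/z(p, -178) = -2804/49024 - 1739/(-105/11) = -2804*1/49024 - 1739*(-11/105) = -701/12256 + 19129/105 = 234371419/1286880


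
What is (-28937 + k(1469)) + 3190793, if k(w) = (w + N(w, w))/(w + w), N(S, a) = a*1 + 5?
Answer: 9289535871/2938 ≈ 3.1619e+6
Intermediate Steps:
N(S, a) = 5 + a (N(S, a) = a + 5 = 5 + a)
k(w) = (5 + 2*w)/(2*w) (k(w) = (w + (5 + w))/(w + w) = (5 + 2*w)/((2*w)) = (5 + 2*w)*(1/(2*w)) = (5 + 2*w)/(2*w))
(-28937 + k(1469)) + 3190793 = (-28937 + (5/2 + 1469)/1469) + 3190793 = (-28937 + (1/1469)*(2943/2)) + 3190793 = (-28937 + 2943/2938) + 3190793 = -85013963/2938 + 3190793 = 9289535871/2938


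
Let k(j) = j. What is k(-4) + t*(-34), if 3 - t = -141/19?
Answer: -6808/19 ≈ -358.32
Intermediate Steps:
t = 198/19 (t = 3 - (-141)/19 = 3 - 1*(-141/19) = 3 + 141/19 = 198/19 ≈ 10.421)
k(-4) + t*(-34) = -4 + (198/19)*(-34) = -4 - 6732/19 = -6808/19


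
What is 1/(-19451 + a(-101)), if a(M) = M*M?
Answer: -1/9250 ≈ -0.00010811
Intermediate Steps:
a(M) = M²
1/(-19451 + a(-101)) = 1/(-19451 + (-101)²) = 1/(-19451 + 10201) = 1/(-9250) = -1/9250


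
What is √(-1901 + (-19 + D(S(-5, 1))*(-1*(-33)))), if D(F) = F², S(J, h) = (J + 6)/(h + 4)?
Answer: I*√47967/5 ≈ 43.803*I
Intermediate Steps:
S(J, h) = (6 + J)/(4 + h)
√(-1901 + (-19 + D(S(-5, 1))*(-1*(-33)))) = √(-1901 + (-19 + ((6 - 5)/(4 + 1))²*(-1*(-33)))) = √(-1901 + (-19 + (1/5)²*33)) = √(-1901 + (-19 + ((⅕)*1)²*33)) = √(-1901 + (-19 + (⅕)²*33)) = √(-1901 + (-19 + (1/25)*33)) = √(-1901 + (-19 + 33/25)) = √(-1901 - 442/25) = √(-47967/25) = I*√47967/5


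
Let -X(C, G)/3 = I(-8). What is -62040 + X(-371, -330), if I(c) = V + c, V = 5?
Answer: -62031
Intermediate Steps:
I(c) = 5 + c
X(C, G) = 9 (X(C, G) = -3*(5 - 8) = -3*(-3) = 9)
-62040 + X(-371, -330) = -62040 + 9 = -62031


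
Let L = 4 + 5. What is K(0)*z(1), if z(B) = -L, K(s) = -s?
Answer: 0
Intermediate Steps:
L = 9
z(B) = -9 (z(B) = -1*9 = -9)
K(0)*z(1) = -1*0*(-9) = 0*(-9) = 0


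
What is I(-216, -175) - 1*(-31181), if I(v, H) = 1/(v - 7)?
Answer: 6953362/223 ≈ 31181.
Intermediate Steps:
I(v, H) = 1/(-7 + v)
I(-216, -175) - 1*(-31181) = 1/(-7 - 216) - 1*(-31181) = 1/(-223) + 31181 = -1/223 + 31181 = 6953362/223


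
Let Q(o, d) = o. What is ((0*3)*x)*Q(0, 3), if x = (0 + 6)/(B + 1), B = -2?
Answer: 0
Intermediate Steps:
x = -6 (x = (0 + 6)/(-2 + 1) = 6/(-1) = 6*(-1) = -6)
((0*3)*x)*Q(0, 3) = ((0*3)*(-6))*0 = (0*(-6))*0 = 0*0 = 0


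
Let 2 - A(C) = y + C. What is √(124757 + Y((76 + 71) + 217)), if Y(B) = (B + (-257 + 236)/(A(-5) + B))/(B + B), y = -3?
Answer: √11796592120027/9724 ≈ 353.21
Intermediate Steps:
A(C) = 5 - C (A(C) = 2 - (-3 + C) = 2 + (3 - C) = 5 - C)
Y(B) = (B - 21/(10 + B))/(2*B) (Y(B) = (B + (-257 + 236)/((5 - 1*(-5)) + B))/(B + B) = (B - 21/((5 + 5) + B))/((2*B)) = (B - 21/(10 + B))*(1/(2*B)) = (B - 21/(10 + B))/(2*B))
√(124757 + Y((76 + 71) + 217)) = √(124757 + (-21 + ((76 + 71) + 217)² + 10*((76 + 71) + 217))/(2*((76 + 71) + 217)*(10 + ((76 + 71) + 217)))) = √(124757 + (-21 + (147 + 217)² + 10*(147 + 217))/(2*(147 + 217)*(10 + (147 + 217)))) = √(124757 + (½)*(-21 + 364² + 10*364)/(364*(10 + 364))) = √(124757 + (½)*(1/364)*(-21 + 132496 + 3640)/374) = √(124757 + (½)*(1/364)*(1/374)*136115) = √(124757 + 19445/38896) = √(4852567717/38896) = √11796592120027/9724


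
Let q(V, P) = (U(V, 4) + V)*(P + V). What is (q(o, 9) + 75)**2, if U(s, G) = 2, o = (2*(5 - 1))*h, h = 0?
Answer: 8649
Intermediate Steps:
o = 0 (o = (2*(5 - 1))*0 = (2*4)*0 = 8*0 = 0)
q(V, P) = (2 + V)*(P + V)
(q(o, 9) + 75)**2 = ((0**2 + 2*9 + 2*0 + 9*0) + 75)**2 = ((0 + 18 + 0 + 0) + 75)**2 = (18 + 75)**2 = 93**2 = 8649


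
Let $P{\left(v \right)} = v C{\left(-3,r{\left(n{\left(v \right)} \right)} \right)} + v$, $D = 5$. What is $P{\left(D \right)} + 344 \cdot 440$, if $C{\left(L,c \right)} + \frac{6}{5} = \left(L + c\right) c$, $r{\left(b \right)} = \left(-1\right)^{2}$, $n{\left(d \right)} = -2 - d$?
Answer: $151349$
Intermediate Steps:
$r{\left(b \right)} = 1$
$C{\left(L,c \right)} = - \frac{6}{5} + c \left(L + c\right)$ ($C{\left(L,c \right)} = - \frac{6}{5} + \left(L + c\right) c = - \frac{6}{5} + c \left(L + c\right)$)
$P{\left(v \right)} = - \frac{11 v}{5}$ ($P{\left(v \right)} = v \left(- \frac{6}{5} + 1^{2} - 3\right) + v = v \left(- \frac{6}{5} + 1 - 3\right) + v = v \left(- \frac{16}{5}\right) + v = - \frac{16 v}{5} + v = - \frac{11 v}{5}$)
$P{\left(D \right)} + 344 \cdot 440 = \left(- \frac{11}{5}\right) 5 + 344 \cdot 440 = -11 + 151360 = 151349$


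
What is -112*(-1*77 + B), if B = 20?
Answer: 6384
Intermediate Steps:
-112*(-1*77 + B) = -112*(-1*77 + 20) = -112*(-77 + 20) = -112*(-57) = 6384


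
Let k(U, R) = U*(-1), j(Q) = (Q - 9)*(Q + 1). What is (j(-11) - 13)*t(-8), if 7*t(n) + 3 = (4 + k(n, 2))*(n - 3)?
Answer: -25245/7 ≈ -3606.4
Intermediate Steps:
j(Q) = (1 + Q)*(-9 + Q) (j(Q) = (-9 + Q)*(1 + Q) = (1 + Q)*(-9 + Q))
k(U, R) = -U
t(n) = -3/7 + (-3 + n)*(4 - n)/7 (t(n) = -3/7 + ((4 - n)*(n - 3))/7 = -3/7 + ((4 - n)*(-3 + n))/7 = -3/7 + ((-3 + n)*(4 - n))/7 = -3/7 + (-3 + n)*(4 - n)/7)
(j(-11) - 13)*t(-8) = ((-9 + (-11)² - 8*(-11)) - 13)*(-15/7 - 8 - ⅐*(-8)²) = ((-9 + 121 + 88) - 13)*(-15/7 - 8 - ⅐*64) = (200 - 13)*(-15/7 - 8 - 64/7) = 187*(-135/7) = -25245/7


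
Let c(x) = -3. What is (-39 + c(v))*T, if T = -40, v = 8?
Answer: 1680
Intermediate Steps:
(-39 + c(v))*T = (-39 - 3)*(-40) = -42*(-40) = 1680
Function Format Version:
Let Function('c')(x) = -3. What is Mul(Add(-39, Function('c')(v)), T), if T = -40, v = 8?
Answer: 1680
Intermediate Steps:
Mul(Add(-39, Function('c')(v)), T) = Mul(Add(-39, -3), -40) = Mul(-42, -40) = 1680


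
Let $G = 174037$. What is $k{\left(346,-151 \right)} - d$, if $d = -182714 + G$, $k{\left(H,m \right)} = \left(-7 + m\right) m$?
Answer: $32535$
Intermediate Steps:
$k{\left(H,m \right)} = m \left(-7 + m\right)$
$d = -8677$ ($d = -182714 + 174037 = -8677$)
$k{\left(346,-151 \right)} - d = - 151 \left(-7 - 151\right) - -8677 = \left(-151\right) \left(-158\right) + 8677 = 23858 + 8677 = 32535$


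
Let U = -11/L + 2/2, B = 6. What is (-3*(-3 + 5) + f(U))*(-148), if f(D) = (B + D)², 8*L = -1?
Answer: -1334812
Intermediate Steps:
L = -⅛ (L = (⅛)*(-1) = -⅛ ≈ -0.12500)
U = 89 (U = -11/(-⅛) + 2/2 = -11*(-8) + 2*(½) = 88 + 1 = 89)
f(D) = (6 + D)²
(-3*(-3 + 5) + f(U))*(-148) = (-3*(-3 + 5) + (6 + 89)²)*(-148) = (-3*2 + 95²)*(-148) = (-6 + 9025)*(-148) = 9019*(-148) = -1334812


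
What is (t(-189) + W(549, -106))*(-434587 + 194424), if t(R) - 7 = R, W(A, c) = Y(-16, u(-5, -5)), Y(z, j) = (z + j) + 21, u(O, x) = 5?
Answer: 41308036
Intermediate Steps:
Y(z, j) = 21 + j + z (Y(z, j) = (j + z) + 21 = 21 + j + z)
W(A, c) = 10 (W(A, c) = 21 + 5 - 16 = 10)
t(R) = 7 + R
(t(-189) + W(549, -106))*(-434587 + 194424) = ((7 - 189) + 10)*(-434587 + 194424) = (-182 + 10)*(-240163) = -172*(-240163) = 41308036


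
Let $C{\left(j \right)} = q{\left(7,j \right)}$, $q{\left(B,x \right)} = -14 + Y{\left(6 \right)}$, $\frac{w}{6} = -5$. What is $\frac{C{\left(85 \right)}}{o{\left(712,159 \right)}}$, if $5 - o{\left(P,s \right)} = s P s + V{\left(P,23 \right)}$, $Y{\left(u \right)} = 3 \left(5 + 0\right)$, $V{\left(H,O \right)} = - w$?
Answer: $- \frac{1}{18000097} \approx -5.5555 \cdot 10^{-8}$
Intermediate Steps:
$w = -30$ ($w = 6 \left(-5\right) = -30$)
$V{\left(H,O \right)} = 30$ ($V{\left(H,O \right)} = \left(-1\right) \left(-30\right) = 30$)
$Y{\left(u \right)} = 15$ ($Y{\left(u \right)} = 3 \cdot 5 = 15$)
$o{\left(P,s \right)} = -25 - P s^{2}$ ($o{\left(P,s \right)} = 5 - \left(s P s + 30\right) = 5 - \left(P s s + 30\right) = 5 - \left(P s^{2} + 30\right) = 5 - \left(30 + P s^{2}\right) = -25 - P s^{2}$)
$q{\left(B,x \right)} = 1$ ($q{\left(B,x \right)} = -14 + 15 = 1$)
$C{\left(j \right)} = 1$
$\frac{C{\left(85 \right)}}{o{\left(712,159 \right)}} = 1 \frac{1}{-25 - 712 \cdot 159^{2}} = 1 \frac{1}{-25 - 712 \cdot 25281} = 1 \frac{1}{-25 - 18000072} = 1 \frac{1}{-18000097} = 1 \left(- \frac{1}{18000097}\right) = - \frac{1}{18000097}$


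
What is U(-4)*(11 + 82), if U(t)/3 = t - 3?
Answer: -1953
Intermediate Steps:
U(t) = -9 + 3*t (U(t) = 3*(t - 3) = 3*(-3 + t) = -9 + 3*t)
U(-4)*(11 + 82) = (-9 + 3*(-4))*(11 + 82) = (-9 - 12)*93 = -21*93 = -1953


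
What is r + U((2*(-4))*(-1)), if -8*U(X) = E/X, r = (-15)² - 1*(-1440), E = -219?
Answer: 106779/64 ≈ 1668.4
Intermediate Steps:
r = 1665 (r = 225 + 1440 = 1665)
U(X) = 219/(8*X) (U(X) = -(-219)/(8*X) = 219/(8*X))
r + U((2*(-4))*(-1)) = 1665 + 219/(8*(((2*(-4))*(-1)))) = 1665 + 219/(8*((-8*(-1)))) = 1665 + (219/8)/8 = 1665 + (219/8)*(⅛) = 1665 + 219/64 = 106779/64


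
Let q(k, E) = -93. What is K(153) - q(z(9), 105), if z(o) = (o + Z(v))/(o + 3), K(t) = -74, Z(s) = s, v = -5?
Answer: 19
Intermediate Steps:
z(o) = (-5 + o)/(3 + o) (z(o) = (o - 5)/(o + 3) = (-5 + o)/(3 + o))
K(153) - q(z(9), 105) = -74 - 1*(-93) = -74 + 93 = 19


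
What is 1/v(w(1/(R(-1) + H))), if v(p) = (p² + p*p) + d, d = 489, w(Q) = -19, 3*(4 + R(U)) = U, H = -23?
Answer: 1/1211 ≈ 0.00082576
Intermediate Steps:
R(U) = -4 + U/3
v(p) = 489 + 2*p² (v(p) = (p² + p*p) + 489 = (p² + p²) + 489 = 2*p² + 489 = 489 + 2*p²)
1/v(w(1/(R(-1) + H))) = 1/(489 + 2*(-19)²) = 1/(489 + 2*361) = 1/(489 + 722) = 1/1211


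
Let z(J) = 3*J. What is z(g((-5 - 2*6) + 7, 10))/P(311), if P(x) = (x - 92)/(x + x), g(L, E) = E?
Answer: 6220/73 ≈ 85.205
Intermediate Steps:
P(x) = (-92 + x)/(2*x) (P(x) = (-92 + x)/((2*x)) = (-92 + x)*(1/(2*x)) = (-92 + x)/(2*x))
z(g((-5 - 2*6) + 7, 10))/P(311) = (3*10)/(((1/2)*(-92 + 311)/311)) = 30/(((1/2)*(1/311)*219)) = 30/(219/622) = 30*(622/219) = 6220/73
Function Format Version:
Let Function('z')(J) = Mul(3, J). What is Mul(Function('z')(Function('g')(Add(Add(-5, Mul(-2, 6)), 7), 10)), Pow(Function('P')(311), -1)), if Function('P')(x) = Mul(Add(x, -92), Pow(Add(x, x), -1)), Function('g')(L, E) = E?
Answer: Rational(6220, 73) ≈ 85.205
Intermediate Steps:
Function('P')(x) = Mul(Rational(1, 2), Pow(x, -1), Add(-92, x)) (Function('P')(x) = Mul(Add(-92, x), Pow(Mul(2, x), -1)) = Mul(Add(-92, x), Mul(Rational(1, 2), Pow(x, -1))) = Mul(Rational(1, 2), Pow(x, -1), Add(-92, x)))
Mul(Function('z')(Function('g')(Add(Add(-5, Mul(-2, 6)), 7), 10)), Pow(Function('P')(311), -1)) = Mul(Mul(3, 10), Pow(Mul(Rational(1, 2), Pow(311, -1), Add(-92, 311)), -1)) = Mul(30, Pow(Mul(Rational(1, 2), Rational(1, 311), 219), -1)) = Mul(30, Pow(Rational(219, 622), -1)) = Mul(30, Rational(622, 219)) = Rational(6220, 73)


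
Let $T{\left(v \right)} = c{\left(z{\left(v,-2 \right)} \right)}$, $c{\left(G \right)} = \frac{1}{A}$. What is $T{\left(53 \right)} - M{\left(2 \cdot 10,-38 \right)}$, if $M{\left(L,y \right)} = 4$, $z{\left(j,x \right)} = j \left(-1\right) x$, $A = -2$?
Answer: $- \frac{9}{2} \approx -4.5$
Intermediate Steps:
$z{\left(j,x \right)} = - j x$
$c{\left(G \right)} = - \frac{1}{2}$ ($c{\left(G \right)} = \frac{1}{-2} = - \frac{1}{2}$)
$T{\left(v \right)} = - \frac{1}{2}$
$T{\left(53 \right)} - M{\left(2 \cdot 10,-38 \right)} = - \frac{1}{2} - 4 = - \frac{9}{2}$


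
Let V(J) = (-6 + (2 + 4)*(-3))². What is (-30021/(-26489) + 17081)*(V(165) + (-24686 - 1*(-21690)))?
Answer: -1095022484600/26489 ≈ -4.1339e+7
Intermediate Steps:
V(J) = 576 (V(J) = (-6 + 6*(-3))² = (-6 - 18)² = (-24)² = 576)
(-30021/(-26489) + 17081)*(V(165) + (-24686 - 1*(-21690))) = (-30021/(-26489) + 17081)*(576 + (-24686 - 1*(-21690))) = (-30021*(-1/26489) + 17081)*(576 + (-24686 + 21690)) = (30021/26489 + 17081)*(576 - 2996) = (452488630/26489)*(-2420) = -1095022484600/26489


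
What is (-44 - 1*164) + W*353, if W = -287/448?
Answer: -27785/64 ≈ -434.14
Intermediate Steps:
W = -41/64 (W = -287*1/448 = -41/64 ≈ -0.64063)
(-44 - 1*164) + W*353 = (-44 - 1*164) - 41/64*353 = (-44 - 164) - 14473/64 = -208 - 14473/64 = -27785/64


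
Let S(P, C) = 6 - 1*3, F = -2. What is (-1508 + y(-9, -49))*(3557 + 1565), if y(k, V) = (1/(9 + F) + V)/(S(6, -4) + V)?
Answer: -1242684274/161 ≈ -7.7185e+6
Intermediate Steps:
S(P, C) = 3 (S(P, C) = 6 - 3 = 3)
y(k, V) = (⅐ + V)/(3 + V) (y(k, V) = (1/(9 - 2) + V)/(3 + V) = (1/7 + V)/(3 + V) = (⅐ + V)/(3 + V))
(-1508 + y(-9, -49))*(3557 + 1565) = (-1508 + (⅐ - 49)/(3 - 49))*(3557 + 1565) = (-1508 - 342/7/(-46))*5122 = (-1508 - 1/46*(-342/7))*5122 = (-1508 + 171/161)*5122 = -242617/161*5122 = -1242684274/161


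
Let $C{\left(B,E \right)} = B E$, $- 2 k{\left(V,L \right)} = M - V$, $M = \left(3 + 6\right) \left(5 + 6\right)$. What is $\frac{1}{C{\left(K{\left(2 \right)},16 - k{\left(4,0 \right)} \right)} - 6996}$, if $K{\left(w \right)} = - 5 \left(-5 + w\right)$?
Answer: $- \frac{2}{12087} \approx -0.00016547$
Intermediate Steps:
$M = 99$ ($M = 9 \cdot 11 = 99$)
$K{\left(w \right)} = 25 - 5 w$
$k{\left(V,L \right)} = - \frac{99}{2} + \frac{V}{2}$ ($k{\left(V,L \right)} = - \frac{99 - V}{2} = - \frac{99}{2} + \frac{V}{2}$)
$\frac{1}{C{\left(K{\left(2 \right)},16 - k{\left(4,0 \right)} \right)} - 6996} = \frac{1}{\left(25 - 10\right) \left(16 - \left(- \frac{99}{2} + \frac{1}{2} \cdot 4\right)\right) - 6996} = \frac{1}{\left(25 - 10\right) \left(16 - \left(- \frac{99}{2} + 2\right)\right) - 6996} = \frac{1}{15 \left(16 - - \frac{95}{2}\right) - 6996} = \frac{1}{15 \left(16 + \frac{95}{2}\right) - 6996} = \frac{1}{15 \cdot \frac{127}{2} - 6996} = \frac{1}{\frac{1905}{2} - 6996} = \frac{1}{- \frac{12087}{2}} = - \frac{2}{12087}$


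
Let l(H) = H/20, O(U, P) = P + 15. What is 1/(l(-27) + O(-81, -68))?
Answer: -20/1087 ≈ -0.018399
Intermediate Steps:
O(U, P) = 15 + P
l(H) = H/20 (l(H) = H*(1/20) = H/20)
1/(l(-27) + O(-81, -68)) = 1/((1/20)*(-27) + (15 - 68)) = 1/(-27/20 - 53) = 1/(-1087/20) = -20/1087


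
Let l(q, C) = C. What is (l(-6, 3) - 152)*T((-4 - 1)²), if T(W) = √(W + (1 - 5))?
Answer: -149*√21 ≈ -682.80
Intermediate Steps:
T(W) = √(-4 + W) (T(W) = √(W - 4) = √(-4 + W))
(l(-6, 3) - 152)*T((-4 - 1)²) = (3 - 152)*√(-4 + (-4 - 1)²) = -149*√(-4 + (-5)²) = -149*√(-4 + 25) = -149*√21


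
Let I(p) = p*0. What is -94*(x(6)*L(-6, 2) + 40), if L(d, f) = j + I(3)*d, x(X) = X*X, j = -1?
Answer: -376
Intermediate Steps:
I(p) = 0
x(X) = X²
L(d, f) = -1 (L(d, f) = -1 + 0*d = -1 + 0 = -1)
-94*(x(6)*L(-6, 2) + 40) = -94*(6²*(-1) + 40) = -94*(36*(-1) + 40) = -94*(-36 + 40) = -94*4 = -376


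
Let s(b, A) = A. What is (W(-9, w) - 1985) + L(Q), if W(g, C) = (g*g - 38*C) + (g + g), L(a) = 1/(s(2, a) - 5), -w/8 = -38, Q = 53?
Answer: -646751/48 ≈ -13474.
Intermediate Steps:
w = 304 (w = -8*(-38) = 304)
L(a) = 1/(-5 + a) (L(a) = 1/(a - 5) = 1/(-5 + a))
W(g, C) = g**2 - 38*C + 2*g (W(g, C) = (g**2 - 38*C) + 2*g = g**2 - 38*C + 2*g)
(W(-9, w) - 1985) + L(Q) = (((-9)**2 - 38*304 + 2*(-9)) - 1985) + 1/(-5 + 53) = ((81 - 11552 - 18) - 1985) + 1/48 = (-11489 - 1985) + 1/48 = -13474 + 1/48 = -646751/48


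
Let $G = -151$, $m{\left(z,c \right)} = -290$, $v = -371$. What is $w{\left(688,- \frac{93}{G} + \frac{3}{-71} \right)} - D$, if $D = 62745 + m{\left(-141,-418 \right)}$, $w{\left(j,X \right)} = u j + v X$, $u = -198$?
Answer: $- \frac{2132319209}{10721} \approx -1.9889 \cdot 10^{5}$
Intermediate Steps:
$w{\left(j,X \right)} = - 371 X - 198 j$ ($w{\left(j,X \right)} = - 198 j - 371 X = - 371 X - 198 j$)
$D = 62455$ ($D = 62745 - 290 = 62455$)
$w{\left(688,- \frac{93}{G} + \frac{3}{-71} \right)} - D = \left(- 371 \left(- \frac{93}{-151} + \frac{3}{-71}\right) - 136224\right) - 62455 = \left(- 371 \left(\left(-93\right) \left(- \frac{1}{151}\right) + 3 \left(- \frac{1}{71}\right)\right) - 136224\right) - 62455 = \left(- 371 \left(\frac{93}{151} - \frac{3}{71}\right) - 136224\right) - 62455 = \left(\left(-371\right) \frac{6150}{10721} - 136224\right) - 62455 = \left(- \frac{2281650}{10721} - 136224\right) - 62455 = - \frac{1462739154}{10721} - 62455 = - \frac{2132319209}{10721}$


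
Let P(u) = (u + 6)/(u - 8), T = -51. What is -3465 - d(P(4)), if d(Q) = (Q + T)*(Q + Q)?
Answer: -7465/2 ≈ -3732.5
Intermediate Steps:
P(u) = (6 + u)/(-8 + u)
d(Q) = 2*Q*(-51 + Q) (d(Q) = (Q - 51)*(Q + Q) = (-51 + Q)*(2*Q) = 2*Q*(-51 + Q))
-3465 - d(P(4)) = -3465 - 2*(6 + 4)/(-8 + 4)*(-51 + (6 + 4)/(-8 + 4)) = -3465 - 2*10/(-4)*(-51 + 10/(-4)) = -3465 - 2*(-¼*10)*(-51 - ¼*10) = -3465 - 2*(-5)*(-51 - 5/2)/2 = -3465 - 2*(-5)*(-107)/(2*2) = -3465 - 1*535/2 = -3465 - 535/2 = -7465/2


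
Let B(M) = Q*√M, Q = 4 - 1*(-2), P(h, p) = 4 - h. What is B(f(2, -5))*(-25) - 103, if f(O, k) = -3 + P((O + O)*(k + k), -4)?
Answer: -103 - 150*√41 ≈ -1063.5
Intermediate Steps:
f(O, k) = 1 - 4*O*k (f(O, k) = -3 + (4 - (O + O)*(k + k)) = -3 + (4 - 2*O*2*k) = -3 + (4 - 4*O*k) = 1 - 4*O*k)
Q = 6 (Q = 4 + 2 = 6)
B(M) = 6*√M
B(f(2, -5))*(-25) - 103 = (6*√(1 - 4*2*(-5)))*(-25) - 103 = (6*√(1 + 40))*(-25) - 103 = (6*√41)*(-25) - 103 = -150*√41 - 103 = -103 - 150*√41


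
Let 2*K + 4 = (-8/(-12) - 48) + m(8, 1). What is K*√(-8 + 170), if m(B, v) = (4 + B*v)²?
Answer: 417*√2 ≈ 589.73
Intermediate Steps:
K = 139/3 (K = -2 + ((-8/(-12) - 48) + (4 + 8*1)²)/2 = -2 + ((-8*(-1/12) - 48) + (4 + 8)²)/2 = -2 + ((⅔ - 48) + 12²)/2 = -2 + (-142/3 + 144)/2 = -2 + (½)*(290/3) = -2 + 145/3 = 139/3 ≈ 46.333)
K*√(-8 + 170) = 139*√(-8 + 170)/3 = 139*√162/3 = 139*(9*√2)/3 = 417*√2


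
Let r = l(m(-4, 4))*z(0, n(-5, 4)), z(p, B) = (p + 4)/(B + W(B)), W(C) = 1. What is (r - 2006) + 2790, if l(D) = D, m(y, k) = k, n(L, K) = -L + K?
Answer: 3928/5 ≈ 785.60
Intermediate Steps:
n(L, K) = K - L
z(p, B) = (4 + p)/(1 + B) (z(p, B) = (p + 4)/(B + 1) = (4 + p)/(1 + B))
r = 8/5 (r = 4*((4 + 0)/(1 + (4 - 1*(-5)))) = 4*(4/(1 + (4 + 5))) = 4*(4/(1 + 9)) = 4*(4/10) = 4*((⅒)*4) = 4*(⅖) = 8/5 ≈ 1.6000)
(r - 2006) + 2790 = (8/5 - 2006) + 2790 = -10022/5 + 2790 = 3928/5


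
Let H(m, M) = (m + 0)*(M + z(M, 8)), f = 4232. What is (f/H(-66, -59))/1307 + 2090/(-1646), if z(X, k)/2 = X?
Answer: -7975983947/6282935901 ≈ -1.2695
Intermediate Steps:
z(X, k) = 2*X
H(m, M) = 3*M*m (H(m, M) = (m + 0)*(M + 2*M) = m*(3*M) = 3*M*m)
(f/H(-66, -59))/1307 + 2090/(-1646) = (4232/((3*(-59)*(-66))))/1307 + 2090/(-1646) = (4232/11682)*(1/1307) + 2090*(-1/1646) = (4232*(1/11682))*(1/1307) - 1045/823 = (2116/5841)*(1/1307) - 1045/823 = 2116/7634187 - 1045/823 = -7975983947/6282935901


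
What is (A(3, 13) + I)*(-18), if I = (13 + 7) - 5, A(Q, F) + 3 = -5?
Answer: -126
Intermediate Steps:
A(Q, F) = -8 (A(Q, F) = -3 - 5 = -8)
I = 15 (I = 20 - 5 = 15)
(A(3, 13) + I)*(-18) = (-8 + 15)*(-18) = 7*(-18) = -126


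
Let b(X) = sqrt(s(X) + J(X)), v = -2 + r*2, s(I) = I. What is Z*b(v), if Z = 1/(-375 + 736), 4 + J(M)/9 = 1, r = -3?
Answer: I*sqrt(35)/361 ≈ 0.016388*I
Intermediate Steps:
J(M) = -27 (J(M) = -36 + 9*1 = -36 + 9 = -27)
Z = 1/361 ≈ 0.0027701
v = -8 (v = -2 - 3*2 = -2 - 6 = -8)
b(X) = sqrt(-27 + X) (b(X) = sqrt(X - 27) = sqrt(-27 + X))
Z*b(v) = sqrt(-27 - 8)/361 = sqrt(-35)/361 = (I*sqrt(35))/361 = I*sqrt(35)/361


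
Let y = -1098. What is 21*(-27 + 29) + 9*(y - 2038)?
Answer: -28182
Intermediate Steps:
21*(-27 + 29) + 9*(y - 2038) = 21*(-27 + 29) + 9*(-1098 - 2038) = 21*2 + 9*(-3136) = 42 - 28224 = -28182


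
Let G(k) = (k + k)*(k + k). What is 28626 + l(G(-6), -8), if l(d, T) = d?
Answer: 28770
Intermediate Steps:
G(k) = 4*k² (G(k) = (2*k)*(2*k) = 4*k²)
28626 + l(G(-6), -8) = 28626 + 4*(-6)² = 28626 + 4*36 = 28626 + 144 = 28770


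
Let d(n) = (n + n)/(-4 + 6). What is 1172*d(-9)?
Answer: -10548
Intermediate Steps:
d(n) = n (d(n) = (2*n)/2 = (2*n)*(½) = n)
1172*d(-9) = 1172*(-9) = -10548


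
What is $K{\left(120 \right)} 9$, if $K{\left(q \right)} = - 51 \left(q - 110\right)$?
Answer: $-4590$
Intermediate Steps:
$K{\left(q \right)} = 5610 - 51 q$ ($K{\left(q \right)} = - 51 \left(-110 + q\right) = 5610 - 51 q$)
$K{\left(120 \right)} 9 = \left(5610 - 6120\right) 9 = \left(-510\right) 9 = -4590$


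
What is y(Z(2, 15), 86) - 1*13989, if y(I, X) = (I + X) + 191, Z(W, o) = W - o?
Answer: -13725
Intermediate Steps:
y(I, X) = 191 + I + X
y(Z(2, 15), 86) - 1*13989 = (191 + (2 - 1*15) + 86) - 1*13989 = (191 + (2 - 15) + 86) - 13989 = (191 - 13 + 86) - 13989 = 264 - 13989 = -13725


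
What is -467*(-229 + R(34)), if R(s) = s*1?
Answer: 91065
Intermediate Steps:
R(s) = s
-467*(-229 + R(34)) = -467*(-229 + 34) = -467*(-195) = 91065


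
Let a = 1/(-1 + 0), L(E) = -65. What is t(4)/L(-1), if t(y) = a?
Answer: 1/65 ≈ 0.015385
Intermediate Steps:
a = -1 (a = 1/(-1) = -1)
t(y) = -1
t(4)/L(-1) = -1/(-65) = -1*(-1/65) = 1/65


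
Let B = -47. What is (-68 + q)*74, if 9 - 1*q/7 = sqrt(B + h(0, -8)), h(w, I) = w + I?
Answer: -370 - 518*I*sqrt(55) ≈ -370.0 - 3841.6*I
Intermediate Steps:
h(w, I) = I + w
q = 63 - 7*I*sqrt(55) (q = 63 - 7*sqrt(-47 + (-8 + 0)) = 63 - 7*sqrt(-47 - 8) = 63 - 7*I*sqrt(55) ≈ 63.0 - 51.913*I)
(-68 + q)*74 = (-68 + (63 - 7*I*sqrt(55)))*74 = (-5 - 7*I*sqrt(55))*74 = -370 - 518*I*sqrt(55)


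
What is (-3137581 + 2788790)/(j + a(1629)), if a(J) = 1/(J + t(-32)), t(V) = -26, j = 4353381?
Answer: -559111973/6978469744 ≈ -0.080120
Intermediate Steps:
a(J) = 1/(-26 + J) (a(J) = 1/(J - 26) = 1/(-26 + J))
(-3137581 + 2788790)/(j + a(1629)) = (-3137581 + 2788790)/(4353381 + 1/(-26 + 1629)) = -348791/(4353381 + 1/1603) = -348791/6978469744/1603 = -348791*1603/6978469744 = -559111973/6978469744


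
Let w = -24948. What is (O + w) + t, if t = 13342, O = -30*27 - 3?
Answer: -12419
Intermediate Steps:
O = -813 (O = -810 - 3 = -813)
(O + w) + t = (-813 - 24948) + 13342 = -25761 + 13342 = -12419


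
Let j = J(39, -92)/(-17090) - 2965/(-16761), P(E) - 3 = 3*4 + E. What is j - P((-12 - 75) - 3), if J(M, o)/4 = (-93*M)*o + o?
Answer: -415629224/143222745 ≈ -2.9020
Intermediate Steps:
J(M, o) = 4*o - 372*M*o (J(M, o) = 4*((-93*M)*o + o) = 4*(-93*M*o + o) = 4*(o - 93*M*o) = 4*o - 372*M*o)
P(E) = 15 + E (P(E) = 3 + (3*4 + E) = 3 + (12 + E) = 15 + E)
j = -11157335099/143222745 (j = (4*(-92)*(1 - 93*39))/(-17090) - 2965/(-16761) = (4*(-92)*(1 - 3627))*(-1/17090) - 2965*(-1/16761) = (4*(-92)*(-3626))*(-1/17090) + 2965/16761 = 1334368*(-1/17090) + 2965/16761 = -667184/8545 + 2965/16761 = -11157335099/143222745 ≈ -77.902)
j - P((-12 - 75) - 3) = -11157335099/143222745 - (15 + ((-12 - 75) - 3)) = -11157335099/143222745 - (15 + (-87 - 3)) = -11157335099/143222745 - (15 - 90) = -11157335099/143222745 - 1*(-75) = -11157335099/143222745 + 75 = -415629224/143222745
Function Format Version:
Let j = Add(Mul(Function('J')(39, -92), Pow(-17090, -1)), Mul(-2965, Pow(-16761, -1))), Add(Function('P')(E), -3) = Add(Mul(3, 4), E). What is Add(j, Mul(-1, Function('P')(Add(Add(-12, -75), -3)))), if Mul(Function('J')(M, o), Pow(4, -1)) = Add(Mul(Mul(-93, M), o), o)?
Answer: Rational(-415629224, 143222745) ≈ -2.9020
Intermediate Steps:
Function('J')(M, o) = Add(Mul(4, o), Mul(-372, M, o)) (Function('J')(M, o) = Mul(4, Add(Mul(Mul(-93, M), o), o)) = Mul(4, Add(Mul(-93, M, o), o)) = Mul(4, Add(o, Mul(-93, M, o))) = Add(Mul(4, o), Mul(-372, M, o)))
Function('P')(E) = Add(15, E) (Function('P')(E) = Add(3, Add(Mul(3, 4), E)) = Add(3, Add(12, E)) = Add(15, E))
j = Rational(-11157335099, 143222745) (j = Add(Mul(Mul(4, -92, Add(1, Mul(-93, 39))), Pow(-17090, -1)), Mul(-2965, Pow(-16761, -1))) = Add(Mul(Mul(4, -92, Add(1, -3627)), Rational(-1, 17090)), Mul(-2965, Rational(-1, 16761))) = Add(Mul(Mul(4, -92, -3626), Rational(-1, 17090)), Rational(2965, 16761)) = Add(Mul(1334368, Rational(-1, 17090)), Rational(2965, 16761)) = Add(Rational(-667184, 8545), Rational(2965, 16761)) = Rational(-11157335099, 143222745) ≈ -77.902)
Add(j, Mul(-1, Function('P')(Add(Add(-12, -75), -3)))) = Add(Rational(-11157335099, 143222745), Mul(-1, Add(15, Add(Add(-12, -75), -3)))) = Add(Rational(-11157335099, 143222745), Mul(-1, Add(15, Add(-87, -3)))) = Add(Rational(-11157335099, 143222745), Mul(-1, Add(15, -90))) = Add(Rational(-11157335099, 143222745), Mul(-1, -75)) = Add(Rational(-11157335099, 143222745), 75) = Rational(-415629224, 143222745)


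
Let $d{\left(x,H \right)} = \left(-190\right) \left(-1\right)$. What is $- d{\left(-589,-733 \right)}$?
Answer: $-190$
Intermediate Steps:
$d{\left(x,H \right)} = 190$
$- d{\left(-589,-733 \right)} = \left(-1\right) 190 = -190$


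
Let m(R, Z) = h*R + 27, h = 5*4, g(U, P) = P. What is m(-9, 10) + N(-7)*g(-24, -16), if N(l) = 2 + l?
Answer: -73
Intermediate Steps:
h = 20
m(R, Z) = 27 + 20*R (m(R, Z) = 20*R + 27 = 27 + 20*R)
m(-9, 10) + N(-7)*g(-24, -16) = (27 + 20*(-9)) + (2 - 7)*(-16) = (27 - 180) - 5*(-16) = -153 + 80 = -73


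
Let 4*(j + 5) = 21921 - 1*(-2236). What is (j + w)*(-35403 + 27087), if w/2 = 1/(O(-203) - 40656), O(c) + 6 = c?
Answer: -186421755933/3715 ≈ -5.0181e+7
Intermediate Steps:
j = 24137/4 (j = -5 + (21921 - 1*(-2236))/4 = -5 + (21921 + 2236)/4 = -5 + (¼)*24157 = -5 + 24157/4 = 24137/4 ≈ 6034.3)
O(c) = -6 + c
w = -2/40865 (w = 2/((-6 - 203) - 40656) = 2/(-209 - 40656) = 2/(-40865) = 2*(-1/40865) = -2/40865 ≈ -4.8942e-5)
(j + w)*(-35403 + 27087) = (24137/4 - 2/40865)*(-35403 + 27087) = (986358497/163460)*(-8316) = -186421755933/3715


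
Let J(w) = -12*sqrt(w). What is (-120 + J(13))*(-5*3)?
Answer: 1800 + 180*sqrt(13) ≈ 2449.0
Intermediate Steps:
(-120 + J(13))*(-5*3) = (-120 - 12*sqrt(13))*(-5*3) = (-120 - 12*sqrt(13))*(-15) = 1800 + 180*sqrt(13)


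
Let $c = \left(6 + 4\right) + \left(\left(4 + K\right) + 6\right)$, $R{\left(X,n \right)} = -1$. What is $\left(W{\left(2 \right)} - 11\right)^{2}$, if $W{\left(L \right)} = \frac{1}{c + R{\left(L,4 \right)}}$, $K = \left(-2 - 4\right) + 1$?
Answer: $\frac{23409}{196} \approx 119.43$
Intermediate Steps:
$K = -5$ ($K = -6 + 1 = -5$)
$c = 15$ ($c = \left(6 + 4\right) + \left(\left(4 - 5\right) + 6\right) = 10 + \left(-1 + 6\right) = 10 + 5 = 15$)
$W{\left(L \right)} = \frac{1}{14}$ ($W{\left(L \right)} = \frac{1}{15 - 1} = \frac{1}{14}$)
$\left(W{\left(2 \right)} - 11\right)^{2} = \left(\frac{1}{14} - 11\right)^{2} = \left(- \frac{153}{14}\right)^{2} = \frac{23409}{196}$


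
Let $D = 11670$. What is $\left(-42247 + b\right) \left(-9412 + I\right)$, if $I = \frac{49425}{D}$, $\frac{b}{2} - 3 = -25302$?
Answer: $\frac{679554930645}{778} \approx 8.7346 \cdot 10^{8}$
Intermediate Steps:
$b = -50598$ ($b = 6 + 2 \left(-25302\right) = 6 - 50604 = -50598$)
$I = \frac{3295}{778}$ ($I = \frac{49425}{11670} = 49425 \cdot \frac{1}{11670} = \frac{3295}{778} \approx 4.2352$)
$\left(-42247 + b\right) \left(-9412 + I\right) = \left(-42247 - 50598\right) \left(-9412 + \frac{3295}{778}\right) = \left(-92845\right) \left(- \frac{7319241}{778}\right) = \frac{679554930645}{778}$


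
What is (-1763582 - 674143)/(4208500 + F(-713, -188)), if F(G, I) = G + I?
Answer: -812575/1402533 ≈ -0.57936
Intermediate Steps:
(-1763582 - 674143)/(4208500 + F(-713, -188)) = (-1763582 - 674143)/(4208500 + (-713 - 188)) = -2437725/(4208500 - 901) = -2437725/4207599 = -2437725*1/4207599 = -812575/1402533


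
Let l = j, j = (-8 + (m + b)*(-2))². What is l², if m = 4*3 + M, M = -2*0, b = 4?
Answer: 2560000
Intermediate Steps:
M = 0
m = 12 (m = 4*3 + 0 = 12 + 0 = 12)
j = 1600 (j = (-8 + (12 + 4)*(-2))² = (-8 + 16*(-2))² = (-8 - 32)² = (-40)² = 1600)
l = 1600
l² = 1600² = 2560000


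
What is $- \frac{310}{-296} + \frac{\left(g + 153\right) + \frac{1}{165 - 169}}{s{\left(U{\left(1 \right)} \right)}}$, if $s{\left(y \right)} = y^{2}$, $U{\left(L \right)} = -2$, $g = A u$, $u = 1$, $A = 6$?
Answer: $\frac{24115}{592} \approx 40.735$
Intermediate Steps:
$g = 6$ ($g = 6 \cdot 1 = 6$)
$- \frac{310}{-296} + \frac{\left(g + 153\right) + \frac{1}{165 - 169}}{s{\left(U{\left(1 \right)} \right)}} = - \frac{310}{-296} + \frac{\left(6 + 153\right) + \frac{1}{165 - 169}}{\left(-2\right)^{2}} = \left(-310\right) \left(- \frac{1}{296}\right) + \frac{159 + \frac{1}{-4}}{4} = \frac{155}{148} + \left(159 - \frac{1}{4}\right) \frac{1}{4} = \frac{155}{148} + \frac{635}{4} \cdot \frac{1}{4} = \frac{155}{148} + \frac{635}{16} = \frac{24115}{592}$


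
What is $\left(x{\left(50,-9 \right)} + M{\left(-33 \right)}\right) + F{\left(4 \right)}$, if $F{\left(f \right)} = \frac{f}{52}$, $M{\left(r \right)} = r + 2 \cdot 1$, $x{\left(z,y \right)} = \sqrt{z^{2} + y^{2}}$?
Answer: $- \frac{402}{13} + \sqrt{2581} \approx 19.88$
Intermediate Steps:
$x{\left(z,y \right)} = \sqrt{y^{2} + z^{2}}$
$M{\left(r \right)} = 2 + r$ ($M{\left(r \right)} = r + 2 = 2 + r$)
$F{\left(f \right)} = \frac{f}{52}$ ($F{\left(f \right)} = f \frac{1}{52} = \frac{f}{52}$)
$\left(x{\left(50,-9 \right)} + M{\left(-33 \right)}\right) + F{\left(4 \right)} = \left(\sqrt{\left(-9\right)^{2} + 50^{2}} + \left(2 - 33\right)\right) + \frac{1}{52} \cdot 4 = \left(\sqrt{81 + 2500} - 31\right) + \frac{1}{13} = \left(\sqrt{2581} - 31\right) + \frac{1}{13} = \left(-31 + \sqrt{2581}\right) + \frac{1}{13} = - \frac{402}{13} + \sqrt{2581}$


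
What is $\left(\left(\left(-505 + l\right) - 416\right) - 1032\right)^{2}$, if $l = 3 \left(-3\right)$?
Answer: $3849444$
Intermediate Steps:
$l = -9$
$\left(\left(\left(-505 + l\right) - 416\right) - 1032\right)^{2} = \left(\left(\left(-505 - 9\right) - 416\right) - 1032\right)^{2} = \left(\left(-514 - 416\right) - 1032\right)^{2} = \left(-930 - 1032\right)^{2} = \left(-1962\right)^{2} = 3849444$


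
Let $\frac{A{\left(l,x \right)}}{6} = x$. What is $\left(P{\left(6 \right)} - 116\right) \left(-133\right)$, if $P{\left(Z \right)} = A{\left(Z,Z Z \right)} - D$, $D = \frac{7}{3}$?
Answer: $- \frac{38969}{3} \approx -12990.0$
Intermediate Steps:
$A{\left(l,x \right)} = 6 x$
$D = \frac{7}{3}$ ($D = 7 \cdot \frac{1}{3} = \frac{7}{3} \approx 2.3333$)
$P{\left(Z \right)} = - \frac{7}{3} + 6 Z^{2}$ ($P{\left(Z \right)} = 6 Z Z - \frac{7}{3} = 6 Z^{2} - \frac{7}{3} = - \frac{7}{3} + 6 Z^{2}$)
$\left(P{\left(6 \right)} - 116\right) \left(-133\right) = \left(\left(- \frac{7}{3} + 6 \cdot 6^{2}\right) - 116\right) \left(-133\right) = \left(\left(- \frac{7}{3} + 6 \cdot 36\right) - 116\right) \left(-133\right) = \left(\left(- \frac{7}{3} + 216\right) - 116\right) \left(-133\right) = \left(\frac{641}{3} - 116\right) \left(-133\right) = \frac{293}{3} \left(-133\right) = - \frac{38969}{3}$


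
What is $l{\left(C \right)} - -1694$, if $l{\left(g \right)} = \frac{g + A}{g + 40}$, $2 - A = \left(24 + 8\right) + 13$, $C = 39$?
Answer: $\frac{133822}{79} \approx 1693.9$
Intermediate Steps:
$A = -43$ ($A = 2 - \left(\left(24 + 8\right) + 13\right) = 2 - \left(32 + 13\right) = 2 - 45 = -43$)
$l{\left(g \right)} = \frac{-43 + g}{40 + g}$ ($l{\left(g \right)} = \frac{g - 43}{g + 40} = \frac{-43 + g}{40 + g}$)
$l{\left(C \right)} - -1694 = \frac{-43 + 39}{40 + 39} - -1694 = \frac{1}{79} \left(-4\right) + \left(-79 + 1773\right) = \frac{1}{79} \left(-4\right) + 1694 = - \frac{4}{79} + 1694 = \frac{133822}{79}$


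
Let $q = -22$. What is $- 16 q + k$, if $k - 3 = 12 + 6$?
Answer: $373$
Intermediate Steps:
$k = 21$ ($k = 3 + \left(12 + 6\right) = 3 + 18 = 21$)
$- 16 q + k = \left(-16\right) \left(-22\right) + 21 = 352 + 21 = 373$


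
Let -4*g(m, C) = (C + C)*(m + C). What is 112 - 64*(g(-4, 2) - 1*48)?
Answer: 3056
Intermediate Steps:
g(m, C) = -C*(C + m)/2 (g(m, C) = -(C + C)*(m + C)/4 = -2*C*(C + m)/4 = -C*(C + m)/2)
112 - 64*(g(-4, 2) - 1*48) = 112 - 64*(-1/2*2*(2 - 4) - 1*48) = 112 - 64*(-1/2*2*(-2) - 48) = 112 - 64*(2 - 48) = 112 - 64*(-46) = 112 + 2944 = 3056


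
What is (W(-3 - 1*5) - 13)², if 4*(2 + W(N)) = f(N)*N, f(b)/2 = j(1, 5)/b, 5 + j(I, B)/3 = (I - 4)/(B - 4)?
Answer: 729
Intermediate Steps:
j(I, B) = -15 + 3*(-4 + I)/(-4 + B) (j(I, B) = -15 + 3*((I - 4)/(B - 4)) = -15 + 3*((-4 + I)/(-4 + B)) = -15 + 3*(-4 + I)/(-4 + B))
f(b) = -48/b (f(b) = 2*((3*(16 + 1 - 5*5)/(-4 + 5))/b) = 2*((3*(16 + 1 - 25)/1)/b) = 2*((3*1*(-8))/b) = 2*(-24/b) = -48/b)
W(N) = -14 (W(N) = -2 + ((-48/N)*N)/4 = -2 + (¼)*(-48) = -2 - 12 = -14)
(W(-3 - 1*5) - 13)² = (-14 - 13)² = (-27)² = 729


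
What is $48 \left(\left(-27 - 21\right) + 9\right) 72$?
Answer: $-134784$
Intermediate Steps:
$48 \left(\left(-27 - 21\right) + 9\right) 72 = 48 \left(-48 + 9\right) 72 = 48 \left(-39\right) 72 = \left(-1872\right) 72 = -134784$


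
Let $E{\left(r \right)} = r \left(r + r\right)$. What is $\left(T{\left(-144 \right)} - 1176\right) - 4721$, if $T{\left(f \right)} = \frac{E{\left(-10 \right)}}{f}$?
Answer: $- \frac{106171}{18} \approx -5898.4$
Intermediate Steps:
$E{\left(r \right)} = 2 r^{2}$ ($E{\left(r \right)} = r 2 r = 2 r^{2}$)
$T{\left(f \right)} = \frac{200}{f}$ ($T{\left(f \right)} = \frac{2 \left(-10\right)^{2}}{f} = \frac{2 \cdot 100}{f} = \frac{200}{f}$)
$\left(T{\left(-144 \right)} - 1176\right) - 4721 = \left(\frac{200}{-144} - 1176\right) - 4721 = \left(200 \left(- \frac{1}{144}\right) - 1176\right) - 4721 = \left(- \frac{25}{18} - 1176\right) - 4721 = - \frac{21193}{18} - 4721 = - \frac{106171}{18}$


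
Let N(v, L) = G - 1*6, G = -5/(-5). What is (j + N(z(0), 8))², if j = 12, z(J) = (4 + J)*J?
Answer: 49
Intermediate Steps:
G = 1 (G = -5*(-⅕) = 1)
z(J) = J*(4 + J)
N(v, L) = -5 (N(v, L) = 1 - 1*6 = 1 - 6 = -5)
(j + N(z(0), 8))² = (12 - 5)² = 7² = 49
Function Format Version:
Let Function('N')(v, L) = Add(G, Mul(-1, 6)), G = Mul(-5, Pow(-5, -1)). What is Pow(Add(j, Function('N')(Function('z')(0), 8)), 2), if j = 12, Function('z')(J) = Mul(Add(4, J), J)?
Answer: 49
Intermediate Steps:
G = 1 (G = Mul(-5, Rational(-1, 5)) = 1)
Function('z')(J) = Mul(J, Add(4, J))
Function('N')(v, L) = -5 (Function('N')(v, L) = Add(1, Mul(-1, 6)) = Add(1, -6) = -5)
Pow(Add(j, Function('N')(Function('z')(0), 8)), 2) = Pow(Add(12, -5), 2) = Pow(7, 2) = 49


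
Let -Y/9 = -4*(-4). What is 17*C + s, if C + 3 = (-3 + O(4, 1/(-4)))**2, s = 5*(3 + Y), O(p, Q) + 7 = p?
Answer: -144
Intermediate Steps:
Y = -144 (Y = -(-36)*(-4) = -9*16 = -144)
O(p, Q) = -7 + p
s = -705 (s = 5*(3 - 144) = 5*(-141) = -705)
C = 33 (C = -3 + (-3 + (-7 + 4))**2 = -3 + (-3 - 3)**2 = -3 + (-6)**2 = -3 + 36 = 33)
17*C + s = 17*33 - 705 = 561 - 705 = -144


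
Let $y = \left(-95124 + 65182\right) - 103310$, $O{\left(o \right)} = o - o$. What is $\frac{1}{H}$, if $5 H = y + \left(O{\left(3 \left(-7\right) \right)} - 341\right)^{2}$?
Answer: $- \frac{5}{16971} \approx -0.00029462$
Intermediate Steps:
$O{\left(o \right)} = 0$
$y = -133252$ ($y = -29942 - 103310 = -133252$)
$H = - \frac{16971}{5}$ ($H = \frac{-133252 + \left(0 - 341\right)^{2}}{5} = \frac{-133252 + \left(-341\right)^{2}}{5} = \frac{-133252 + 116281}{5} = \frac{1}{5} \left(-16971\right) = - \frac{16971}{5} \approx -3394.2$)
$\frac{1}{H} = \frac{1}{- \frac{16971}{5}} = - \frac{5}{16971}$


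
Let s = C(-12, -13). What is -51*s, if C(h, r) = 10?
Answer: -510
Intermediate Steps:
s = 10
-51*s = -51*10 = -510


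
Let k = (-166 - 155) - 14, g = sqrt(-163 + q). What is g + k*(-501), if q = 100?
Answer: 167835 + 3*I*sqrt(7) ≈ 1.6784e+5 + 7.9373*I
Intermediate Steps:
g = 3*I*sqrt(7) (g = sqrt(-163 + 100) = sqrt(-63) = 3*I*sqrt(7) ≈ 7.9373*I)
k = -335 (k = -321 - 14 = -335)
g + k*(-501) = 3*I*sqrt(7) - 335*(-501) = 3*I*sqrt(7) + 167835 = 167835 + 3*I*sqrt(7)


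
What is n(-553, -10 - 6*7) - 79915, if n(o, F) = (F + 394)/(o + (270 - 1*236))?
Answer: -13825409/173 ≈ -79916.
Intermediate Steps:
n(o, F) = (394 + F)/(34 + o) (n(o, F) = (394 + F)/(o + (270 - 236)) = (394 + F)/(o + 34) = (394 + F)/(34 + o))
n(-553, -10 - 6*7) - 79915 = (394 + (-10 - 6*7))/(34 - 553) - 79915 = (394 + (-10 - 42))/(-519) - 79915 = -(394 - 52)/519 - 79915 = -1/519*342 - 79915 = -114/173 - 79915 = -13825409/173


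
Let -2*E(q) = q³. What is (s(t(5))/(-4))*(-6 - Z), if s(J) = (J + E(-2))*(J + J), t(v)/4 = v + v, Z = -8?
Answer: -1760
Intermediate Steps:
E(q) = -q³/2
t(v) = 8*v (t(v) = 4*(v + v) = 4*(2*v) = 8*v)
s(J) = 2*J*(4 + J) (s(J) = (J - ½*(-2)³)*(J + J) = (J - ½*(-8))*(2*J) = (J + 4)*(2*J) = (4 + J)*(2*J) = 2*J*(4 + J))
(s(t(5))/(-4))*(-6 - Z) = ((2*(8*5)*(4 + 8*5))/(-4))*(-6 - 1*(-8)) = (-40*(4 + 40)/2)*(-6 + 8) = -40*44/2*2 = -¼*3520*2 = -880*2 = -1760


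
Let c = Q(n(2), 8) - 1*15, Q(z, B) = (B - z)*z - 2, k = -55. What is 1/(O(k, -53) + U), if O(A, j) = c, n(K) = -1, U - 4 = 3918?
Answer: 1/3896 ≈ 0.00025667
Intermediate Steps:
U = 3922 (U = 4 + 3918 = 3922)
Q(z, B) = -2 + z*(B - z) (Q(z, B) = z*(B - z) - 2 = -2 + z*(B - z))
c = -26 (c = (-2 - 1*(-1)² + 8*(-1)) - 1*15 = (-2 - 1*1 - 8) - 15 = (-2 - 1 - 8) - 15 = -11 - 15 = -26)
O(A, j) = -26
1/(O(k, -53) + U) = 1/(-26 + 3922) = 1/3896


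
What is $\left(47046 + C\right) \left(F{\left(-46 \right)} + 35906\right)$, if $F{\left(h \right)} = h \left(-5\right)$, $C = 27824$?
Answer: $2705502320$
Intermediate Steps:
$F{\left(h \right)} = - 5 h$
$\left(47046 + C\right) \left(F{\left(-46 \right)} + 35906\right) = \left(47046 + 27824\right) \left(\left(-5\right) \left(-46\right) + 35906\right) = 74870 \left(230 + 35906\right) = 74870 \cdot 36136 = 2705502320$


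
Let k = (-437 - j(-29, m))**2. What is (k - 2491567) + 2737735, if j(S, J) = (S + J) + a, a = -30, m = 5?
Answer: 392857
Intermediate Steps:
j(S, J) = -30 + J + S (j(S, J) = (S + J) - 30 = (J + S) - 30 = -30 + J + S)
k = 146689 (k = (-437 - (-30 + 5 - 29))**2 = (-437 - 1*(-54))**2 = (-437 + 54)**2 = (-383)**2 = 146689)
(k - 2491567) + 2737735 = (146689 - 2491567) + 2737735 = -2344878 + 2737735 = 392857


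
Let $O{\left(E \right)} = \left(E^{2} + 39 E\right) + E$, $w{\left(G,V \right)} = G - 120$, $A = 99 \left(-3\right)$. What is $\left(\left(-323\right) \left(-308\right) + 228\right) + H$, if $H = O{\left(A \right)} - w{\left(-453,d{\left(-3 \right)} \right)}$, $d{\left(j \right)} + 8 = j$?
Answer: $176614$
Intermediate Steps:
$A = -297$
$d{\left(j \right)} = -8 + j$
$w{\left(G,V \right)} = -120 + G$
$O{\left(E \right)} = E^{2} + 40 E$
$H = 76902$ ($H = - 297 \left(40 - 297\right) - \left(-120 - 453\right) = \left(-297\right) \left(-257\right) - -573 = 76329 + 573 = 76902$)
$\left(\left(-323\right) \left(-308\right) + 228\right) + H = \left(\left(-323\right) \left(-308\right) + 228\right) + 76902 = \left(99484 + 228\right) + 76902 = 99712 + 76902 = 176614$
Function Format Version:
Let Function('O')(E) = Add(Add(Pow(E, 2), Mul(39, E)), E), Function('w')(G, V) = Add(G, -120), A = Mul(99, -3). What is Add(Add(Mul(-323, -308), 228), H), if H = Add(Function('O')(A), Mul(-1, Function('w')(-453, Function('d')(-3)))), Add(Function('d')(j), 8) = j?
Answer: 176614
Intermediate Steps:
A = -297
Function('d')(j) = Add(-8, j)
Function('w')(G, V) = Add(-120, G)
Function('O')(E) = Add(Pow(E, 2), Mul(40, E))
H = 76902 (H = Add(Mul(-297, Add(40, -297)), Mul(-1, Add(-120, -453))) = Add(Mul(-297, -257), Mul(-1, -573)) = Add(76329, 573) = 76902)
Add(Add(Mul(-323, -308), 228), H) = Add(Add(Mul(-323, -308), 228), 76902) = Add(Add(99484, 228), 76902) = Add(99712, 76902) = 176614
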